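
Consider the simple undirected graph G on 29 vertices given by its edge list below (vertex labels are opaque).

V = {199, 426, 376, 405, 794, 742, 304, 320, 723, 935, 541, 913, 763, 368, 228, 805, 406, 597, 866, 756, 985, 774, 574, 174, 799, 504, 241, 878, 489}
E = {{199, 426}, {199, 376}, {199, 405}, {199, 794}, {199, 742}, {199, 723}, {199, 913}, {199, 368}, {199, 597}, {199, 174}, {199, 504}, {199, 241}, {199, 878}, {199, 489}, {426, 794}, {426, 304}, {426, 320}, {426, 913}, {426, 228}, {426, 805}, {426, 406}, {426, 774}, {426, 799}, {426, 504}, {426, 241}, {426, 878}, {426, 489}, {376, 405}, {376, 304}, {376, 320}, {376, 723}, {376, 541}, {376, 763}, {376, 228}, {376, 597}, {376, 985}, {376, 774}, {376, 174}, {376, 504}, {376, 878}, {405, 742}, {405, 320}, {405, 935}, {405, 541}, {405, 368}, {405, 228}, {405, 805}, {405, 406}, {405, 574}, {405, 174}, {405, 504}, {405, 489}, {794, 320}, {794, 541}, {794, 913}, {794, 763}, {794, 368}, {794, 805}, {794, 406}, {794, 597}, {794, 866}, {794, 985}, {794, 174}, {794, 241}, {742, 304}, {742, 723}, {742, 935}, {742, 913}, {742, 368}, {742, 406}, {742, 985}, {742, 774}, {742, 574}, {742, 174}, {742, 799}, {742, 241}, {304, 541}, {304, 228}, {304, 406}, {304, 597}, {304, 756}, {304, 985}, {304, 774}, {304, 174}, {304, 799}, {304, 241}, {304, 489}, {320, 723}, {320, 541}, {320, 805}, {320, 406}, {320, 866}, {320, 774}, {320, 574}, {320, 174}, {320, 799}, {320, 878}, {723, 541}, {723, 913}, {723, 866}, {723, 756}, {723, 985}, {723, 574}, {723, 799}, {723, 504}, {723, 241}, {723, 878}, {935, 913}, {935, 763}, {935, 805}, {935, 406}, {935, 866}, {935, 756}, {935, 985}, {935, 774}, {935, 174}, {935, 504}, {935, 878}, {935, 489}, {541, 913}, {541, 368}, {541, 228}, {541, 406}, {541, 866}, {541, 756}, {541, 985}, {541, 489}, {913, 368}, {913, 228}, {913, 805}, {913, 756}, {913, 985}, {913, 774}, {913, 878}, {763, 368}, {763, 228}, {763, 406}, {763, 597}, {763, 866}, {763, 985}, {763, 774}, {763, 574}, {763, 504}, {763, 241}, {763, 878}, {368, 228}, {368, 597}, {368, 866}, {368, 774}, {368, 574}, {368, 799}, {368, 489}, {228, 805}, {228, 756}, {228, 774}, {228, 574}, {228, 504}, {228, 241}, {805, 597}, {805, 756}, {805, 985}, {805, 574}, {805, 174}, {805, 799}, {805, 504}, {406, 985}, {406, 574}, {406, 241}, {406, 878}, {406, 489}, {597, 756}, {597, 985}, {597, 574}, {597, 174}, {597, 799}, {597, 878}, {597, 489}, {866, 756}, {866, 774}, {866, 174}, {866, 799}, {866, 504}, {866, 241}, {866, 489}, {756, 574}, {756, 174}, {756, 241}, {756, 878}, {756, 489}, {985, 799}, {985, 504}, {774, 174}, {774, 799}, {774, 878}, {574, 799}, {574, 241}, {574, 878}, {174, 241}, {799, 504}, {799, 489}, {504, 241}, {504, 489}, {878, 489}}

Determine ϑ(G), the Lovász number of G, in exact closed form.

Vertex 504 has 14 neighbors: 199, 426, 376, 405, 723, 935, 763, 228, 805, 866, 985, 799, 241, 489.
N(541) = {376, 405, 794, 304, 320, 723, 913, 368, 228, 406, 866, 756, 985, 489}, |N(541)| = 14.
Vertex 368 has 14 neighbors: 199, 405, 794, 742, 541, 913, 763, 228, 597, 866, 774, 574, 799, 489.
N(597) = {199, 376, 794, 304, 763, 368, 805, 756, 985, 574, 174, 799, 878, 489}, |N(597)| = 14.
14-regular, N=29; SR(29,14,6,7) — a Paley graph.
A has 3 distinct eigenvalues ≈ [14.0, 2.19258, -3.19258].
Lovász: ϑ = −29(-sqrt(29)/2 - 1/2)/(14+-(-sqrt(29)/2 - 1/2)) = sqrt(29).
ϑ(G) ≈ 5.385164807.

sqrt(29)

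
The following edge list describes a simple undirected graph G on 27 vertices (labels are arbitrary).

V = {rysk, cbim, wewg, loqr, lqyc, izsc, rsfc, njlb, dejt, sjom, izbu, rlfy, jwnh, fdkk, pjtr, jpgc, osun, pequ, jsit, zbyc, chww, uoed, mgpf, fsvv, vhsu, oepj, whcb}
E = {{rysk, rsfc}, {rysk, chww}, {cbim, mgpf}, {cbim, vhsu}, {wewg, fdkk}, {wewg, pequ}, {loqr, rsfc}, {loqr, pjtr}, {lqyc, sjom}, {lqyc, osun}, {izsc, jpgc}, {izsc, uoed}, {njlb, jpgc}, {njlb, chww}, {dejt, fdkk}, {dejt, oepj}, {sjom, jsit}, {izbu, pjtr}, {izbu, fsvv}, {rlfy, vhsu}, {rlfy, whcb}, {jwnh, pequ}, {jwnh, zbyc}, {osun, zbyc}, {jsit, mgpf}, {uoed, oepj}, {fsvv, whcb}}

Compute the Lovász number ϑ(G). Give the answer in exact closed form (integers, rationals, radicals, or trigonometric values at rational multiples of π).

27*cos(pi/27)/(cos(pi/27) + 1)

Vertex whcb has 2 neighbors: rlfy, fsvv.
Vertex jwnh has 2 neighbors: pequ, zbyc.
Vertex pjtr has 2 neighbors: loqr, izbu.
Vertex fsvv has 2 neighbors: izbu, whcb.
G on 27 vertices is 2-regular; connected 2-regular on 27 ⇒ C_{27}.
The 14 distinct eigenvalues: [2.0, 1.94609, 1.787265, 1.532089, 1.194317, 0.79216, 0.347296, -0.11629, -0.573606, -1.0, -1.372483, -1.670976, -1.879385, -1.986477].
Lovász (edge-transitive): ϑ = −27·(-2*cos(pi/27))/((2)−(-2*cos(pi/27))) = 27*cos(pi/27)/(cos(pi/27) + 1).
ϑ(G) ≈ 13.454204087.
Lovász sandwich 13 ≤ 27*cos(pi/27)/(cos(pi/27) + 1) ≤ 14: both strict.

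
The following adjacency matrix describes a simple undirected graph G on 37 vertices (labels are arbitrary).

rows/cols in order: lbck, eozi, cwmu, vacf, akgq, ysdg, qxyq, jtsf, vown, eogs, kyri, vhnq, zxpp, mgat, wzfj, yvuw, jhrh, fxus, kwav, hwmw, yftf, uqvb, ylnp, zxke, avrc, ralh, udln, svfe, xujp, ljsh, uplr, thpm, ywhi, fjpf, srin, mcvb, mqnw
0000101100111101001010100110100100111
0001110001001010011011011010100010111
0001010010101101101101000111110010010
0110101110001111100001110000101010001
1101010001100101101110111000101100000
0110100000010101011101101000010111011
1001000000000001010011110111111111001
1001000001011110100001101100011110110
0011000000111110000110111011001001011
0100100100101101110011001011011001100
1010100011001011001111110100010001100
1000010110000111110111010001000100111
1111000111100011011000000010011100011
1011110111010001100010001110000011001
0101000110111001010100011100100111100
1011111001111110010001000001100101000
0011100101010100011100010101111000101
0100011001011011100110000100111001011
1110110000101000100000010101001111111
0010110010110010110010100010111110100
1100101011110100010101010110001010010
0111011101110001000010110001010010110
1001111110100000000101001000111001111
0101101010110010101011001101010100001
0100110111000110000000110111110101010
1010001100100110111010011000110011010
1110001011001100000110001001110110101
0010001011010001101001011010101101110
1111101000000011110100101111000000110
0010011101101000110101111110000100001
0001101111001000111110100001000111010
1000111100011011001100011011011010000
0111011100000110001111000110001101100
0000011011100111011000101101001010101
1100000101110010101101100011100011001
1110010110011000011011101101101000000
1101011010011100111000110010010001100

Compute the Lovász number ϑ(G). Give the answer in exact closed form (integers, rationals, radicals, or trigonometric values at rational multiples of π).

Vertex thpm has 18 neighbors: lbck, akgq, ysdg, qxyq, jtsf, vhnq, zxpp, wzfj, yvuw, kwav, hwmw, zxke, avrc, udln, svfe, ljsh, uplr, ywhi.
N(lbck) = {akgq, qxyq, jtsf, kyri, vhnq, zxpp, mgat, yvuw, kwav, yftf, ylnp, ralh, udln, xujp, thpm, srin, mcvb, mqnw}, |N(lbck)| = 18.
Vertex hwmw has 18 neighbors: cwmu, akgq, ysdg, vown, kyri, vhnq, wzfj, jhrh, fxus, yftf, ylnp, udln, xujp, ljsh, uplr, thpm, ywhi, srin.
N(cwmu) = {vacf, ysdg, vown, kyri, zxpp, mgat, yvuw, jhrh, kwav, hwmw, uqvb, ralh, udln, svfe, xujp, ljsh, ywhi, mcvb}, |N(cwmu)| = 18.
37-vertex 18-regular graph: Paley(37): SR with (k,λ,μ)=(18,8,9).
The 3 distinct eigenvalues: [18.0, 2.54138, -3.54138].
−37·(-sqrt(37)/2 - 1/2) / ((18)−(-sqrt(37)/2 - 1/2)) = sqrt(37) = ϑ(G).
ϑ(G) ≈ 6.082763.

sqrt(37)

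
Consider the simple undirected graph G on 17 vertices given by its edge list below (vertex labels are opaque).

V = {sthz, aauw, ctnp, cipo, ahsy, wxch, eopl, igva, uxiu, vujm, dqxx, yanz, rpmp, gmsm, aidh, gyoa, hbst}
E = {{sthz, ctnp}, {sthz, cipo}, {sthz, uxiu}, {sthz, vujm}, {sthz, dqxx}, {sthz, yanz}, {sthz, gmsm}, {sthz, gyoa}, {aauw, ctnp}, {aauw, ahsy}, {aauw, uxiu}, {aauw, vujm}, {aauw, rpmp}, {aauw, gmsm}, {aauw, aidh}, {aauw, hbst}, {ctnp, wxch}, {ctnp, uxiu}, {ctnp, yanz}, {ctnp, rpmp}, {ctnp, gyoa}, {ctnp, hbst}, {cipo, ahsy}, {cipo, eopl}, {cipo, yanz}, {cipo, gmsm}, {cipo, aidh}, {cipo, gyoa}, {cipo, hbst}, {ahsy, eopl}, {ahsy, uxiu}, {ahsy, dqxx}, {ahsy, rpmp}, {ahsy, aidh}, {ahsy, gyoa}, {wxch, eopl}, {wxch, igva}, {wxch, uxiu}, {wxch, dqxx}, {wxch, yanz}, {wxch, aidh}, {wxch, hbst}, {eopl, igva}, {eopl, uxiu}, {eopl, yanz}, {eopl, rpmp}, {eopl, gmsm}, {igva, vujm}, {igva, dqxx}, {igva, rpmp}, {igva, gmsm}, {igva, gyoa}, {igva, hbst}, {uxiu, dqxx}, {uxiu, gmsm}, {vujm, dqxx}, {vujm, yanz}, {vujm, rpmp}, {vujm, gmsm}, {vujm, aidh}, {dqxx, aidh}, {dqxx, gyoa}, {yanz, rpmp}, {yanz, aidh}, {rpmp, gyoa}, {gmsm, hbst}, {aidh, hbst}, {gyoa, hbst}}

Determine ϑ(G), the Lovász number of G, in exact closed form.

sqrt(17)

N(ahsy) = {aauw, cipo, eopl, uxiu, dqxx, rpmp, aidh, gyoa}, |N(ahsy)| = 8.
N(uxiu) = {sthz, aauw, ctnp, ahsy, wxch, eopl, dqxx, gmsm}, |N(uxiu)| = 8.
N(hbst) = {aauw, ctnp, cipo, wxch, igva, gmsm, aidh, gyoa}, |N(hbst)| = 8.
Vertex cipo has 8 neighbors: sthz, ahsy, eopl, yanz, gmsm, aidh, gyoa, hbst.
17-vertex 8-regular graph: strongly regular (17,8,3,4).
spec(A) ≈ [8.0, 1.561553, -2.561553] (distinct, 6 d.p.).
Lovász: ϑ = −17(-sqrt(17)/2 - 1/2)/(8+-(-sqrt(17)/2 - 1/2)) = sqrt(17).
ϑ(G) ≈ 4.123105626.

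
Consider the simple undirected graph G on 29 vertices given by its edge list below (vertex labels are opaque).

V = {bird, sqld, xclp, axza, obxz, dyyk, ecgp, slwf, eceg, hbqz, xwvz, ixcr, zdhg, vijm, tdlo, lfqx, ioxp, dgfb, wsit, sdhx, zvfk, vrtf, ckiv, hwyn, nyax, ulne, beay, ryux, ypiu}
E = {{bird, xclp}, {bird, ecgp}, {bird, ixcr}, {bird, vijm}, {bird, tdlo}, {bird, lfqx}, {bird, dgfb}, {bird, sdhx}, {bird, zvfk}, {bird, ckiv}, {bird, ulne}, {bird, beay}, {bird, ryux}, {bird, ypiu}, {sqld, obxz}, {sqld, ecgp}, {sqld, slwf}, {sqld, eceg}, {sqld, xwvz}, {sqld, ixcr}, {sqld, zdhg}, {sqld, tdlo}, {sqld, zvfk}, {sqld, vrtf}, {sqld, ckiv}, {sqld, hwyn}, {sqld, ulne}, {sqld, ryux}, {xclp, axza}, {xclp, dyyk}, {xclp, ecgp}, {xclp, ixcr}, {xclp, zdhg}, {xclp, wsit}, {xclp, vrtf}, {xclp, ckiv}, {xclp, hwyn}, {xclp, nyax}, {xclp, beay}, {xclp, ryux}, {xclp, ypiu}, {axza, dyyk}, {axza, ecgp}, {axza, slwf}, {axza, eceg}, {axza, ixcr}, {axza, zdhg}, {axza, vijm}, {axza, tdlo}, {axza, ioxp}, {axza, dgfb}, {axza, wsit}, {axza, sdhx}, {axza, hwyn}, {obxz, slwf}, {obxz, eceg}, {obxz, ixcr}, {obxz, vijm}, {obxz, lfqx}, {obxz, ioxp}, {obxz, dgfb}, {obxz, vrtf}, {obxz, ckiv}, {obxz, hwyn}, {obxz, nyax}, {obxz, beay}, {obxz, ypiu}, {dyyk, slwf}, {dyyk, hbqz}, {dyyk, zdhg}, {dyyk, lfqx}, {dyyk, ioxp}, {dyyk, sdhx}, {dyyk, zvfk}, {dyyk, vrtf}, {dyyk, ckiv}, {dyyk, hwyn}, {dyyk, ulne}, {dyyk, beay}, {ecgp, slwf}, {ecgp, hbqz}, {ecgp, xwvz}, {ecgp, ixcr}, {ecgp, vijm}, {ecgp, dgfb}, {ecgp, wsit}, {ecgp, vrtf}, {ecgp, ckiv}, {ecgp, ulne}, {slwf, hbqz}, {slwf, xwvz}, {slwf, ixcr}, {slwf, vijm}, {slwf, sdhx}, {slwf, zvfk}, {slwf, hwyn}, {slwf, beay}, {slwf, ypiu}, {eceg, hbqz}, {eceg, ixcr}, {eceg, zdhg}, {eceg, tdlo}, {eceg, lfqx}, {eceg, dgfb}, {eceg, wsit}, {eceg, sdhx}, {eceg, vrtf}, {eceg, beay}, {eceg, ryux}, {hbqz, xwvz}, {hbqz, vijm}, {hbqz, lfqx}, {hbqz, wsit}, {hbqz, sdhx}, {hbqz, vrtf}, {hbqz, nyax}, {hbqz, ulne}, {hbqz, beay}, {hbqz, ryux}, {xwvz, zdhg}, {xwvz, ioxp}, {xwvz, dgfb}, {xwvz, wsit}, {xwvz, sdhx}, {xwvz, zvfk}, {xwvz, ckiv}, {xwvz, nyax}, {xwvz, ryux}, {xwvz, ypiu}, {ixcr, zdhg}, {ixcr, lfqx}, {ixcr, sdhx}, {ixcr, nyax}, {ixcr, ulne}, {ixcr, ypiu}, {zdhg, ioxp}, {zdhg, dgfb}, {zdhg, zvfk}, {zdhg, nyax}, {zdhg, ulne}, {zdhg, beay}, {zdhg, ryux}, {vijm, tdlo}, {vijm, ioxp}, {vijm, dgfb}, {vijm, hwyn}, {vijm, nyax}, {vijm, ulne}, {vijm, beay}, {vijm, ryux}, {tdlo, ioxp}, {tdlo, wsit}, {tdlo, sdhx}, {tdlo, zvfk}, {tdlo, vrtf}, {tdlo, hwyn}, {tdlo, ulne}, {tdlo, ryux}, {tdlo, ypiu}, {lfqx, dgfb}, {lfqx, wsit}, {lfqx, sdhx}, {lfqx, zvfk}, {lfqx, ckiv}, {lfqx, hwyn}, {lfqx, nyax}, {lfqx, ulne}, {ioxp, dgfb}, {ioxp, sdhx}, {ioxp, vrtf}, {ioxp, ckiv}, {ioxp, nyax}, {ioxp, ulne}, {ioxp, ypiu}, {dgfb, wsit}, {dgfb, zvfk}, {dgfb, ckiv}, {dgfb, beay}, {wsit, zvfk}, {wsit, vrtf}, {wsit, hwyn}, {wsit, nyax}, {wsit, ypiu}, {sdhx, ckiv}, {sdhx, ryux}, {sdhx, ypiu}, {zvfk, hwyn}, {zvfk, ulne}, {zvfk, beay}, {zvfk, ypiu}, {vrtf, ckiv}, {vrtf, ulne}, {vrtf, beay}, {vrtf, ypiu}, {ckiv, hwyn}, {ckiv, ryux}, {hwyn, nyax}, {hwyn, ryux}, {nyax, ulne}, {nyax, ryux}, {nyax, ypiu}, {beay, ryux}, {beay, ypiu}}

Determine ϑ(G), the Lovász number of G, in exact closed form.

sqrt(29)

deg(ecgp) = 14; N(ecgp) = {bird, sqld, xclp, axza, slwf, hbqz, xwvz, ixcr, vijm, dgfb, wsit, vrtf, ckiv, ulne}.
N(hbqz) = {dyyk, ecgp, slwf, eceg, xwvz, vijm, lfqx, wsit, sdhx, vrtf, nyax, ulne, beay, ryux}, |N(hbqz)| = 14.
Vertex zdhg has 14 neighbors: sqld, xclp, axza, dyyk, eceg, xwvz, ixcr, ioxp, dgfb, zvfk, nyax, ulne, beay, ryux.
N(ryux) = {bird, sqld, xclp, eceg, hbqz, xwvz, zdhg, vijm, tdlo, sdhx, ckiv, hwyn, nyax, beay}, |N(ryux)| = 14.
Regular of degree 14 on 29 vertices: SR(29,14,6,7) — a Paley graph.
Distinct eigenvalues (to 4 d.p.): [14.0, 2.1926, -3.1926].
With N=29: ϑ(G) = 29·(-(-sqrt(29)/2 - 1/2))/(14−(-sqrt(29)/2 - 1/2)) = sqrt(29).
≈ 5.3852 (to 4 d.p.).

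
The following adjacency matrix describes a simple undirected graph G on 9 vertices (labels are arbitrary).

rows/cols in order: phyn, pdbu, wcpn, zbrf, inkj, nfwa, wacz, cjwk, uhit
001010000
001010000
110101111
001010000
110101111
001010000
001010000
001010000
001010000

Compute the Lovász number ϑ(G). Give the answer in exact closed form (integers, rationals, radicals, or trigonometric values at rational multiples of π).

7

N(inkj) = {phyn, pdbu, zbrf, nfwa, wacz, cjwk, uhit}, |N(inkj)| = 7.
deg(uhit) = 2; N(uhit) = {wcpn, inkj}.
Vertex zbrf has 2 neighbors: wcpn, inkj.
N(phyn) = {wcpn, inkj}, |N(phyn)| = 2.
G = K_{7,2}: α = 7 = χ(Ḡ), so ϑ = 7.
Numerically 7.000000.
Sandwich: α(G)=7 ≤ ϑ(G)=7 ≤ χ(Ḡ)=7 (collapsed).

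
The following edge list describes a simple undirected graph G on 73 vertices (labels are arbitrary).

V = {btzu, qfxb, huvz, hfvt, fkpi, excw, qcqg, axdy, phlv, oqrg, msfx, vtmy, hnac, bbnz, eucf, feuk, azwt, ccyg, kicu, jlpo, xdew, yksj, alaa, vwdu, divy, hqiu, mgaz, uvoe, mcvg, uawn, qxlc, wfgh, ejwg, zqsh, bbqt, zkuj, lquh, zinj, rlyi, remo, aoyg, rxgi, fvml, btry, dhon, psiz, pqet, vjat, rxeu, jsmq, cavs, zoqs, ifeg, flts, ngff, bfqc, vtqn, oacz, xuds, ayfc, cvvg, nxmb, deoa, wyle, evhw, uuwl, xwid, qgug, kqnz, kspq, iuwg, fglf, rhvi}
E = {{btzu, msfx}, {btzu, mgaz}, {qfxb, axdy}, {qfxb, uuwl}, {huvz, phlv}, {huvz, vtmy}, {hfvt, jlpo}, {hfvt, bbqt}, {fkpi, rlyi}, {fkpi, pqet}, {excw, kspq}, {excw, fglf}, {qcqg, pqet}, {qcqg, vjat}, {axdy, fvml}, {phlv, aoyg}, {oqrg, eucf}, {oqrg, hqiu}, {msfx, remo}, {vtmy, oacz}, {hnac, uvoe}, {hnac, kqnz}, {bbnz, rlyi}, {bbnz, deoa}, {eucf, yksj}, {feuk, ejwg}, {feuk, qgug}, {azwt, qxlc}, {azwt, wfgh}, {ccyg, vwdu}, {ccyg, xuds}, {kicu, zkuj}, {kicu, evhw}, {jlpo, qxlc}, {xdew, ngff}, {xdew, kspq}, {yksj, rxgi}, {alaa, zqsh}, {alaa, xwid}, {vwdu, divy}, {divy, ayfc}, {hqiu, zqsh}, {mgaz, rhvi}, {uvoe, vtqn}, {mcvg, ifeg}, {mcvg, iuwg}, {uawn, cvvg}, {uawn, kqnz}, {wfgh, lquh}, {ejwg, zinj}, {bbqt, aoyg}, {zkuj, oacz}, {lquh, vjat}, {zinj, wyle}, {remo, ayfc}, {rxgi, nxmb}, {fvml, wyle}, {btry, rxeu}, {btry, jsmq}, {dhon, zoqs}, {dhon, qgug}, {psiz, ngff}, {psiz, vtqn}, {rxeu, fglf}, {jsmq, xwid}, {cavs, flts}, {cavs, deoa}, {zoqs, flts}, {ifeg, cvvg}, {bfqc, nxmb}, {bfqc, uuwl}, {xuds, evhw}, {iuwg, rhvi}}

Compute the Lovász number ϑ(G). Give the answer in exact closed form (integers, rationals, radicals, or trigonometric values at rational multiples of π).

73*cos(pi/73)/(cos(pi/73) + 1)

Vertex jlpo has 2 neighbors: hfvt, qxlc.
deg(flts) = 2; N(flts) = {cavs, zoqs}.
N(zkuj) = {kicu, oacz}, |N(zkuj)| = 2.
N(jsmq) = {btry, xwid}, |N(jsmq)| = 2.
2-regular, N=73; the odd cycle C_{73}.
The 37 distinct eigenvalues: [2.0, 1.9926, 1.97044, 1.9337, 1.88263, 1.81764, 1.73918, 1.64785, 1.54431, 1.42935, 1.3038, 1.1686, 1.02474, 0.8733, 0.7154, 0.55219, 0.3849, 0.21476, 0.04303, -0.12902, -0.30011, -0.46898, -0.63438, -0.79509, -0.9499, -1.09769, -1.23734, -1.36784, -1.48821, -1.59756, -1.69508, -1.78006, -1.85185, -1.90993, -1.95388, -1.98335, -1.99815].
ϑ = −N·λ_min/(λ_max−λ_min) = −73·(-2*cos(pi/73))/(2−(-2*cos(pi/73))) = 73*cos(pi/73)/(cos(pi/73) + 1).
≈ 36.48309 (to 5 d.p.).
Lovász sandwich 36 ≤ 73*cos(pi/73)/(cos(pi/73) + 1) ≤ 37: both strict.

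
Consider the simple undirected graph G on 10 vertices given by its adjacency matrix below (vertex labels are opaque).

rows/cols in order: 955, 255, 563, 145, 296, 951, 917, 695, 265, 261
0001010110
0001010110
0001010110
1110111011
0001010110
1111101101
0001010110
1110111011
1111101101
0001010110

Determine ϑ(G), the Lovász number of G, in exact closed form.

Vertex 296 has 4 neighbors: 145, 951, 695, 265.
deg(265) = 8; N(265) = {955, 255, 563, 145, 296, 917, 695, 261}.
Vertex 695 has 8 neighbors: 955, 255, 563, 296, 951, 917, 265, 261.
deg(255) = 4; N(255) = {145, 951, 695, 265}.
Complete 3-partite, parts [6, 2, 2]: perfect, ϑ = α = 6.
≈ 6.000000 (to 6 d.p.).
6 ≤ 6 ≤ 6: collapsed.

6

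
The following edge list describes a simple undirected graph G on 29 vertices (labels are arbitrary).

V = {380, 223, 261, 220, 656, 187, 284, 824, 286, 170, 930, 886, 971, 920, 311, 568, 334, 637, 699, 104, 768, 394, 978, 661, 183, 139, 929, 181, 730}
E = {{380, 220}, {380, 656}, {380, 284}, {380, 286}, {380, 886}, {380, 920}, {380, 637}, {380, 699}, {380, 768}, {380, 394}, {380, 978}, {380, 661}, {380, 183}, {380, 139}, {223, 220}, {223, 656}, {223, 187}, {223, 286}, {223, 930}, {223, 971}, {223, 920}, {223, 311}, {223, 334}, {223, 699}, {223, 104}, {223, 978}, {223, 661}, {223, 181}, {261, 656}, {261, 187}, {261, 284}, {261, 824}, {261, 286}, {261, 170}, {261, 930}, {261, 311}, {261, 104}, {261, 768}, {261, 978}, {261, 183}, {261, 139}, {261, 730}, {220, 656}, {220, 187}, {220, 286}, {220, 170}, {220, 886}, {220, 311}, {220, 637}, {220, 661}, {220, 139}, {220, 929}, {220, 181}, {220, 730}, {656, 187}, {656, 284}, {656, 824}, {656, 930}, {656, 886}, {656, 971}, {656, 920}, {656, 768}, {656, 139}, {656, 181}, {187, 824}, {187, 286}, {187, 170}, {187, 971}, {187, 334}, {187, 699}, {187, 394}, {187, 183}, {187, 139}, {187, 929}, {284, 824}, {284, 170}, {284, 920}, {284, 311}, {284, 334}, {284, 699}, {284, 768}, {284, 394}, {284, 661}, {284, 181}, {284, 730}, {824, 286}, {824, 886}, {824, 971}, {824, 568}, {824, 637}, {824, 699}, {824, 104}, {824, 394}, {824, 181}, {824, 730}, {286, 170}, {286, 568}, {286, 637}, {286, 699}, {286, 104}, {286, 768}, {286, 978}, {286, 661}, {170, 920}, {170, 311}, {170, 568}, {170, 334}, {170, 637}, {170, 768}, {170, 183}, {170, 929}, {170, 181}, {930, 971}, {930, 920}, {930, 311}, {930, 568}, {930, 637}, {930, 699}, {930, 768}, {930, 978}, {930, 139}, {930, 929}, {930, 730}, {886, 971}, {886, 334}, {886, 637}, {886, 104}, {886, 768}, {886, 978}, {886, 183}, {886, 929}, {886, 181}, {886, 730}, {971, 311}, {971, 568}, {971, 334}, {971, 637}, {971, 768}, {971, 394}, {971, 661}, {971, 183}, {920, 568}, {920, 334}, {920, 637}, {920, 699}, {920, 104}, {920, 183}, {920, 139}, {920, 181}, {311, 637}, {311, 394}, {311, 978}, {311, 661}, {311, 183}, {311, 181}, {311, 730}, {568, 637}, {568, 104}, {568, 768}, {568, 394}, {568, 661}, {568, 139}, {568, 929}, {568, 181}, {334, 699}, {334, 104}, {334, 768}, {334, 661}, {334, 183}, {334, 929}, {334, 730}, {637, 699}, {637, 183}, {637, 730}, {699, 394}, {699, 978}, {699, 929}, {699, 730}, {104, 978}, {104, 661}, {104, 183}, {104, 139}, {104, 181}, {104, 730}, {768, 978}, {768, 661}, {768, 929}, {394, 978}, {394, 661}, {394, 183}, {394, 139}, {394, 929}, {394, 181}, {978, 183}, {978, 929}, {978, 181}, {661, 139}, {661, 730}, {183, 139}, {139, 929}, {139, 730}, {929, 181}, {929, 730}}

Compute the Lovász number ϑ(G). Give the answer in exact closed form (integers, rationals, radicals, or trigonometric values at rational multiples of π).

sqrt(29)

Vertex 971 has 14 neighbors: 223, 656, 187, 824, 930, 886, 311, 568, 334, 637, 768, 394, 661, 183.
deg(699) = 14; N(699) = {380, 223, 187, 284, 824, 286, 930, 920, 334, 637, 394, 978, 929, 730}.
Vertex 284 has 14 neighbors: 380, 261, 656, 824, 170, 920, 311, 334, 699, 768, 394, 661, 181, 730.
Vertex 139 has 14 neighbors: 380, 261, 220, 656, 187, 930, 920, 568, 104, 394, 661, 183, 929, 730.
14-regular, N=29; strongly regular (29,14,6,7).
A has 3 distinct eigenvalues ≈ [14.0, 2.192582, -3.192582].
Lovász: ϑ = −29(-sqrt(29)/2 - 1/2)/(14+-(-sqrt(29)/2 - 1/2)) = sqrt(29).
ϑ(G) ≈ 5.385164807.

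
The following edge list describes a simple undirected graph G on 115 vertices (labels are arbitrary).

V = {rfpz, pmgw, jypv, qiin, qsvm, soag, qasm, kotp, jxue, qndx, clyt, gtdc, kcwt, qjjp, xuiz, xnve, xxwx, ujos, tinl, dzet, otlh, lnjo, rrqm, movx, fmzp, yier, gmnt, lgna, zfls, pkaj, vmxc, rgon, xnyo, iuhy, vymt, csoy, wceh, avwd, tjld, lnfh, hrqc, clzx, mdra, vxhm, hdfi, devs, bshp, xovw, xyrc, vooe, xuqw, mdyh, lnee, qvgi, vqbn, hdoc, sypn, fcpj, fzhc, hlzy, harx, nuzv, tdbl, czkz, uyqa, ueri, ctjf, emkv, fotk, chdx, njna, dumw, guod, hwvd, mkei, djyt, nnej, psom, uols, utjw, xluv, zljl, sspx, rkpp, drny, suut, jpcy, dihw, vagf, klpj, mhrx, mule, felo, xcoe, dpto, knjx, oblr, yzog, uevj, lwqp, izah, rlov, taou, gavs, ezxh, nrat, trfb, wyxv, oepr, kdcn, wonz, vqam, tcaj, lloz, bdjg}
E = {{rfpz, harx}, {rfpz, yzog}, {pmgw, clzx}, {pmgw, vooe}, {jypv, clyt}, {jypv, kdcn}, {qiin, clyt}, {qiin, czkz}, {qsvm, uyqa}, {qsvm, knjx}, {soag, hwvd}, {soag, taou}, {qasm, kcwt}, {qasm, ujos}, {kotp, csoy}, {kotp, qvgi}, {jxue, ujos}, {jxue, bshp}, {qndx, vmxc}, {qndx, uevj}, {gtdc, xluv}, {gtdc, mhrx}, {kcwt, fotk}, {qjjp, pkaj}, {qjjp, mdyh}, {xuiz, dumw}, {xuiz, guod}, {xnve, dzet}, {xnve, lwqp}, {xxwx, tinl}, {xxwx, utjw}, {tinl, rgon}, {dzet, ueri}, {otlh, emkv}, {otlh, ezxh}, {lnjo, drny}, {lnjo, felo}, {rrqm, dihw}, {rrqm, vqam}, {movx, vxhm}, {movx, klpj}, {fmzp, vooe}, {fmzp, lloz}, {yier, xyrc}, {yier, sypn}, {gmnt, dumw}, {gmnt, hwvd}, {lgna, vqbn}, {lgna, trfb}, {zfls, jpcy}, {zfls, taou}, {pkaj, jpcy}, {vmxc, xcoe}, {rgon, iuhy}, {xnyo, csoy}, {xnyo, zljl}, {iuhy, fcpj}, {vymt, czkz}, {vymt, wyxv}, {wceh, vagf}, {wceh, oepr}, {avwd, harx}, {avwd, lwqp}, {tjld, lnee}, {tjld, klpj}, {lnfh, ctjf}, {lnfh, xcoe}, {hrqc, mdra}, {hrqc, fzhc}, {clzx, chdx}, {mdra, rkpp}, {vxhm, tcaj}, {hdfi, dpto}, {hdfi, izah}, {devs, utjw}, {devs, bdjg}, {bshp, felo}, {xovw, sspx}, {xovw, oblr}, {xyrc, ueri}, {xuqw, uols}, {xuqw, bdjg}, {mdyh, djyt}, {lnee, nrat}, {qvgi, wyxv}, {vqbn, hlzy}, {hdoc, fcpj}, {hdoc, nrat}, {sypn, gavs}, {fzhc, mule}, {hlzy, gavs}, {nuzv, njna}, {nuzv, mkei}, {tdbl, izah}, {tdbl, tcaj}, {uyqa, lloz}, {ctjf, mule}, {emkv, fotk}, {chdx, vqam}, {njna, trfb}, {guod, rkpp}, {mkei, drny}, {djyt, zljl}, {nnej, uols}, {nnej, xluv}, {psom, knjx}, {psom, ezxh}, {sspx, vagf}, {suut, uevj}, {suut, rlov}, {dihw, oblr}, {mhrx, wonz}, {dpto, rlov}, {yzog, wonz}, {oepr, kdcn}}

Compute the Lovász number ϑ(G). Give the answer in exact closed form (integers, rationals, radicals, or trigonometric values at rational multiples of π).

115*cos(pi/115)/(cos(pi/115) + 1)

N(qsvm) = {uyqa, knjx}, |N(qsvm)| = 2.
N(lnfh) = {ctjf, xcoe}, |N(lnfh)| = 2.
deg(suut) = 2; N(suut) = {uevj, rlov}.
N(gavs) = {sypn, hlzy}, |N(gavs)| = 2.
2-regular, N=115; a single 115-cycle (edge-transitive).
A has 58 distinct eigenvalues ≈ [2.0, 1.99702, 1.98807, 1.97319, 1.95243, 1.92583, 1.89349, 1.8555, 1.81197, 1.76304, 1.70884, 1.64954, 1.58532, 1.51637, 1.44289, 1.36511, 1.28325, 1.19756, 1.1083, 1.01573, 0.92013, 0.82178, 0.72098, 0.61803, 0.51324, 0.40691, 0.29937, 0.19094, 0.08193, -0.02732, -0.13648, -0.24524, -0.35327, -0.46025, -0.56585, -0.66976, -0.77167, -0.87128, -0.96829, -1.06241, -1.15336, -1.24087, -1.32467, -1.40452, -1.48018, -1.55142, -1.61803, -1.67982, -1.73659, -1.78817, -1.83442, -1.8752, -1.91038, -1.93985, -1.96354, -1.98137, -1.99329, -1.99925].
Lovász: ϑ = −115(-2*cos(pi/115))/(2+-(-1)*2*cos(pi/115)) = 115*cos(pi/115)/(cos(pi/115) + 1).
≈ 57.48927 (to 5 d.p.).
α=57, χ(Ḡ)=58; ϑ=115*cos(pi/115)/(cos(pi/115) + 1) lies between (both strict).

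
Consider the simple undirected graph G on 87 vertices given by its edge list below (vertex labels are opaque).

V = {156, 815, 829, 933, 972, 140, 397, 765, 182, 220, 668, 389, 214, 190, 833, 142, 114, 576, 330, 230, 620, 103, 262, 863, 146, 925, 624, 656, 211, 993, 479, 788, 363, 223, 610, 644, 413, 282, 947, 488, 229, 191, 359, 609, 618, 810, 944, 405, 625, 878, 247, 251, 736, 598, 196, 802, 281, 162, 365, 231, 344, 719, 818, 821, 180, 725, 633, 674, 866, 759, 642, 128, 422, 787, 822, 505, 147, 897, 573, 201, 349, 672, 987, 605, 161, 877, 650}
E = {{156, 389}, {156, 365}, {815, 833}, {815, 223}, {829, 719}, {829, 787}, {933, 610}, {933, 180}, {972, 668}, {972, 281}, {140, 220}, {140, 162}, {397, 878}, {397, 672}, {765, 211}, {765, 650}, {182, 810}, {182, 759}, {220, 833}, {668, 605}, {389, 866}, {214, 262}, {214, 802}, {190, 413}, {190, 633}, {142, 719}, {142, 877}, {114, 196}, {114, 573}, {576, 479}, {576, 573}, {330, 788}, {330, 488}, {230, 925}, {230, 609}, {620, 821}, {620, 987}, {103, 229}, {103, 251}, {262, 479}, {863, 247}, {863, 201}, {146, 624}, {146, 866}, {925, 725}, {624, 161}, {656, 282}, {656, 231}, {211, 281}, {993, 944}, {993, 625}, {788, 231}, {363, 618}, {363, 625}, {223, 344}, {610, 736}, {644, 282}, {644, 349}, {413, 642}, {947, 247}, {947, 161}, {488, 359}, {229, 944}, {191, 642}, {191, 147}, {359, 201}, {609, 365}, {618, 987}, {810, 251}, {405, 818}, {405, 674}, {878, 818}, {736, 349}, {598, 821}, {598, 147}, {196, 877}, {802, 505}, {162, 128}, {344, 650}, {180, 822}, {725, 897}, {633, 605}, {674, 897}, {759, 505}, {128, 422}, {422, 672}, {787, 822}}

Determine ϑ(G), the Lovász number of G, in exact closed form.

Vertex 759 has 2 neighbors: 182, 505.
Vertex 719 has 2 neighbors: 829, 142.
N(344) = {223, 650}, |N(344)| = 2.
N(220) = {140, 833}, |N(220)| = 2.
G on 87 vertices is 2-regular; a single 87-cycle (edge-transitive).
The 44 distinct eigenvalues: [2.0, 1.994786, 1.979173, 1.953241, 1.917126, 1.871016, 1.815151, 1.749823, 1.675372, 1.592186, 1.5007, 1.401389, 1.294773, 1.181406, 1.061879, 0.936817, 0.80687, 0.672717, 0.535057, 0.394607, 0.252099, 0.108278, -0.036108, -0.180306, -0.323564, -0.465135, -0.604281, -0.740276, -0.872412, -1.0, -1.122374, -1.238897, -1.34896, -1.451991, -1.547452, -1.634845, -1.713714, -1.78365, -1.844286, -1.895306, -1.936446, -1.96749, -1.988276, -1.998696].
Lovász (edge-transitive): ϑ = −87·(-2*cos(pi/87))/((2)−(-2*cos(pi/87))) = 87*cos(pi/87)/(cos(pi/87) + 1).
= 43.485816… (decimal).
43 ≤ 87*cos(pi/87)/(cos(pi/87) + 1) ≤ 44: both strict.

87*cos(pi/87)/(cos(pi/87) + 1)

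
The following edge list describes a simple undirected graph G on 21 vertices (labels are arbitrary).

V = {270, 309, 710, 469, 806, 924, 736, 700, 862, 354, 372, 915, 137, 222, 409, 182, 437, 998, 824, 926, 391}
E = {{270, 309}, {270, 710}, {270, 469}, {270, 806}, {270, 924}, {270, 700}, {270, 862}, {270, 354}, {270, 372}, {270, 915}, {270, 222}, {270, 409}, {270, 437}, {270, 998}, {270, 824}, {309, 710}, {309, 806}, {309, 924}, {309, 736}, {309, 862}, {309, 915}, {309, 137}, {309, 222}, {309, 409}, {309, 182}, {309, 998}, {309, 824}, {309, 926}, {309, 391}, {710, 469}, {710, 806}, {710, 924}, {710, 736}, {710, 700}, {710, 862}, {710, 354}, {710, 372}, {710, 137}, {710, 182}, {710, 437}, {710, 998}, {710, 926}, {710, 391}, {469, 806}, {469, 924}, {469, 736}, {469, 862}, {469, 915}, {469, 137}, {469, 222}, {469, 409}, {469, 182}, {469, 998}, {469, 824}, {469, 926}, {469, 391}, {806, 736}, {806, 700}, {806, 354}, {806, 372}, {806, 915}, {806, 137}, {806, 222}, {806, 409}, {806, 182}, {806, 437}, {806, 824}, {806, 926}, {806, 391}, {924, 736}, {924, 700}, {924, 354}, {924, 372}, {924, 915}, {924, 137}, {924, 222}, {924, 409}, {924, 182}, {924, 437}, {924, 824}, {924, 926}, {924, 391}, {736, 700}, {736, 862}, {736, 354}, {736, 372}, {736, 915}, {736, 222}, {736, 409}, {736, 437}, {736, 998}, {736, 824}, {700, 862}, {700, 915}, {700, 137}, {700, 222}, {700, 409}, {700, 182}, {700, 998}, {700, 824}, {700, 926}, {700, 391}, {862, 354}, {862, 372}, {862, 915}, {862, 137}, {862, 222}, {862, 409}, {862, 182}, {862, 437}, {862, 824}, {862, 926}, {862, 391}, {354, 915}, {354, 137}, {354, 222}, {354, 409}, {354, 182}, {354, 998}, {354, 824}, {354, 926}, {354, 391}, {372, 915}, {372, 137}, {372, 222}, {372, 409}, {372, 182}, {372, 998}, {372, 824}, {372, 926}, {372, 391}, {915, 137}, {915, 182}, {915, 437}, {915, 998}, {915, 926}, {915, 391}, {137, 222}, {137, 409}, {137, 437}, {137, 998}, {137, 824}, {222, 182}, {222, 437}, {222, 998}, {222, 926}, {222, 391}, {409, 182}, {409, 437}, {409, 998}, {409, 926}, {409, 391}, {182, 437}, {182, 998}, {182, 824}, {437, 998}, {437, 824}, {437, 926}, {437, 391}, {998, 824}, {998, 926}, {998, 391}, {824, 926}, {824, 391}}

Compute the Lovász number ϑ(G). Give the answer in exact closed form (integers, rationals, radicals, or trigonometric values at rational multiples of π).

Vertex 998 has 17 neighbors: 270, 309, 710, 469, 736, 700, 354, 372, 915, 137, 222, 409, 182, 437, 824, 926, 391.
N(862) = {270, 309, 710, 469, 736, 700, 354, 372, 915, 137, 222, 409, 182, 437, 824, 926, 391}, |N(862)| = 17.
N(915) = {270, 309, 469, 806, 924, 736, 700, 862, 354, 372, 137, 182, 437, 998, 926, 391}, |N(915)| = 16.
Vertex 137 has 15 neighbors: 309, 710, 469, 806, 924, 700, 862, 354, 372, 915, 222, 409, 437, 998, 824.
4 parts of sizes [6, 6, 5, 4]; α(G) = 6 = ϑ (perfect).
= 6.000000… (decimal).
α=6, χ(Ḡ)=6; ϑ=6 lies between (collapsed).

6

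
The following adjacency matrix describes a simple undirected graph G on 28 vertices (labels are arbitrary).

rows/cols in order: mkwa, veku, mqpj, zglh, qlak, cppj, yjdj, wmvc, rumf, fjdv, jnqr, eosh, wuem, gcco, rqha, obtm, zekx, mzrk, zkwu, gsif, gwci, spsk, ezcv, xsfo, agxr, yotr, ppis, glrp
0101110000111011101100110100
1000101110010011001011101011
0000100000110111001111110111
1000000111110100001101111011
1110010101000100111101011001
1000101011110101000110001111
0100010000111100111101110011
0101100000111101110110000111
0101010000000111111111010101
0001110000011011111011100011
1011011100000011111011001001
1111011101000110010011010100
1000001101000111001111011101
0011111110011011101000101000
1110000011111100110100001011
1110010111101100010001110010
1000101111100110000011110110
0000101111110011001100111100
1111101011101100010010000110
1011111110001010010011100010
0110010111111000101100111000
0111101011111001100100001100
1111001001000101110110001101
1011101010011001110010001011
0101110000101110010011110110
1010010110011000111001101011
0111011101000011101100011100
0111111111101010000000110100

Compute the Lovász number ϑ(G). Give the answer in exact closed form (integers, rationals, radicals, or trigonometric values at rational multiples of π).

N(rqha) = {mkwa, veku, mqpj, rumf, fjdv, jnqr, eosh, wuem, gcco, zekx, mzrk, gsif, agxr, ppis, glrp}, |N(rqha)| = 15.
N(xsfo) = {mkwa, mqpj, zglh, qlak, yjdj, rumf, eosh, wuem, obtm, zekx, mzrk, gwci, agxr, ppis, glrp}, |N(xsfo)| = 15.
deg(jnqr) = 15; N(jnqr) = {mkwa, mqpj, zglh, cppj, yjdj, wmvc, rqha, obtm, zekx, mzrk, zkwu, gwci, spsk, agxr, glrp}.
N(qlak) = {mkwa, veku, mqpj, cppj, wmvc, fjdv, gcco, zekx, mzrk, zkwu, gsif, spsk, xsfo, agxr, glrp}, |N(qlak)| = 15.
15-regular, N=28; Kneser-type, 2-subsets of [8].
The 3 distinct eigenvalues: [15.0, 1.0, -5.0].
With N=28: ϑ(G) = 28·(-1*(-5))/(15−(-5)) = 7.
≈ 7.000000 (to 6 d.p.).

7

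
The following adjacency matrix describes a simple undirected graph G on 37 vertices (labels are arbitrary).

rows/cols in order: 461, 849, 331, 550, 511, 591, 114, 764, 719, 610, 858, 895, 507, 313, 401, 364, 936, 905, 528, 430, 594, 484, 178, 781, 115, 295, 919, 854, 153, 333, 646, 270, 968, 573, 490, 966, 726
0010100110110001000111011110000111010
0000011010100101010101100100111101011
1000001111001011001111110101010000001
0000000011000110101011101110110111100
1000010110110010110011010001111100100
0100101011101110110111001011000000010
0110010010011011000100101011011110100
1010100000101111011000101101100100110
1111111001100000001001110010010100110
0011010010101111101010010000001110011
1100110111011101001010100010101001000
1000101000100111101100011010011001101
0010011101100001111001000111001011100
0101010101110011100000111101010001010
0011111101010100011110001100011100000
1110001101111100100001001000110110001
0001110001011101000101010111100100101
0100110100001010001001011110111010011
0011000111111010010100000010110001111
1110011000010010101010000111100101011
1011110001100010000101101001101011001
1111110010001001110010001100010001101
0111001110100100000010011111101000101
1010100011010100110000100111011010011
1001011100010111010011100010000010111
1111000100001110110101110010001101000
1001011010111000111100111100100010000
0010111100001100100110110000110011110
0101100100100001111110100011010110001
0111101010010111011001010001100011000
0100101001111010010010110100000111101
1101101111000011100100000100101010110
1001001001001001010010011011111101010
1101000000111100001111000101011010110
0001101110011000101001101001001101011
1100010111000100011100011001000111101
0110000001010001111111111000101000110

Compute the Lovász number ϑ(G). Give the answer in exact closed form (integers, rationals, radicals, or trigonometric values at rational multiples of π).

sqrt(37)

deg(919) = 18; N(919) = {461, 550, 591, 114, 719, 858, 895, 507, 936, 905, 528, 430, 178, 781, 115, 295, 153, 968}.
N(153) = {849, 550, 511, 764, 858, 364, 936, 905, 528, 430, 594, 178, 919, 854, 333, 270, 968, 726}, |N(153)| = 18.
Vertex 401 has 18 neighbors: 331, 550, 511, 591, 114, 764, 610, 895, 313, 905, 528, 430, 594, 115, 295, 333, 646, 270.
Vertex 905 has 18 neighbors: 849, 511, 591, 764, 507, 401, 528, 484, 781, 115, 295, 919, 153, 333, 646, 968, 966, 726.
G on 37 vertices is 18-regular; Paley(37): SR with (k,λ,μ)=(18,8,9).
spec(A) ≈ [18.0, 2.54138, -3.54138] (distinct, 5 d.p.).
−37·(-sqrt(37)/2 - 1/2) / ((18)−(-sqrt(37)/2 - 1/2)) = sqrt(37) = ϑ(G).
= 6.08276253… (decimal).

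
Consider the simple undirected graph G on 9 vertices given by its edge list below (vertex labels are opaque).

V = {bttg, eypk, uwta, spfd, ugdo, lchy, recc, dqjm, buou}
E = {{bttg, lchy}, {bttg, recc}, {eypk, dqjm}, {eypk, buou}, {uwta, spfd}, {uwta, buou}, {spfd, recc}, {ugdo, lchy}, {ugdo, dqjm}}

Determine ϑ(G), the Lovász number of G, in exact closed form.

N(lchy) = {bttg, ugdo}, |N(lchy)| = 2.
deg(spfd) = 2; N(spfd) = {uwta, recc}.
Vertex eypk has 2 neighbors: dqjm, buou.
Vertex buou has 2 neighbors: eypk, uwta.
Regular of degree 2 on 9 vertices: the odd cycle C_{9}.
The 5 distinct eigenvalues: [2.0, 1.5321, 0.3473, -1.0, -1.8794].
−9·(-2*cos(pi/9)) / ((2)−(-2*cos(pi/9))) = 9*cos(pi/9)/(cos(pi/9) + 1) = ϑ(G).
Numerically 4.36009.
Sandwich: α(G)=4 ≤ ϑ(G)=9*cos(pi/9)/(cos(pi/9) + 1) ≤ χ(Ḡ)=5 (both strict).

9*cos(pi/9)/(cos(pi/9) + 1)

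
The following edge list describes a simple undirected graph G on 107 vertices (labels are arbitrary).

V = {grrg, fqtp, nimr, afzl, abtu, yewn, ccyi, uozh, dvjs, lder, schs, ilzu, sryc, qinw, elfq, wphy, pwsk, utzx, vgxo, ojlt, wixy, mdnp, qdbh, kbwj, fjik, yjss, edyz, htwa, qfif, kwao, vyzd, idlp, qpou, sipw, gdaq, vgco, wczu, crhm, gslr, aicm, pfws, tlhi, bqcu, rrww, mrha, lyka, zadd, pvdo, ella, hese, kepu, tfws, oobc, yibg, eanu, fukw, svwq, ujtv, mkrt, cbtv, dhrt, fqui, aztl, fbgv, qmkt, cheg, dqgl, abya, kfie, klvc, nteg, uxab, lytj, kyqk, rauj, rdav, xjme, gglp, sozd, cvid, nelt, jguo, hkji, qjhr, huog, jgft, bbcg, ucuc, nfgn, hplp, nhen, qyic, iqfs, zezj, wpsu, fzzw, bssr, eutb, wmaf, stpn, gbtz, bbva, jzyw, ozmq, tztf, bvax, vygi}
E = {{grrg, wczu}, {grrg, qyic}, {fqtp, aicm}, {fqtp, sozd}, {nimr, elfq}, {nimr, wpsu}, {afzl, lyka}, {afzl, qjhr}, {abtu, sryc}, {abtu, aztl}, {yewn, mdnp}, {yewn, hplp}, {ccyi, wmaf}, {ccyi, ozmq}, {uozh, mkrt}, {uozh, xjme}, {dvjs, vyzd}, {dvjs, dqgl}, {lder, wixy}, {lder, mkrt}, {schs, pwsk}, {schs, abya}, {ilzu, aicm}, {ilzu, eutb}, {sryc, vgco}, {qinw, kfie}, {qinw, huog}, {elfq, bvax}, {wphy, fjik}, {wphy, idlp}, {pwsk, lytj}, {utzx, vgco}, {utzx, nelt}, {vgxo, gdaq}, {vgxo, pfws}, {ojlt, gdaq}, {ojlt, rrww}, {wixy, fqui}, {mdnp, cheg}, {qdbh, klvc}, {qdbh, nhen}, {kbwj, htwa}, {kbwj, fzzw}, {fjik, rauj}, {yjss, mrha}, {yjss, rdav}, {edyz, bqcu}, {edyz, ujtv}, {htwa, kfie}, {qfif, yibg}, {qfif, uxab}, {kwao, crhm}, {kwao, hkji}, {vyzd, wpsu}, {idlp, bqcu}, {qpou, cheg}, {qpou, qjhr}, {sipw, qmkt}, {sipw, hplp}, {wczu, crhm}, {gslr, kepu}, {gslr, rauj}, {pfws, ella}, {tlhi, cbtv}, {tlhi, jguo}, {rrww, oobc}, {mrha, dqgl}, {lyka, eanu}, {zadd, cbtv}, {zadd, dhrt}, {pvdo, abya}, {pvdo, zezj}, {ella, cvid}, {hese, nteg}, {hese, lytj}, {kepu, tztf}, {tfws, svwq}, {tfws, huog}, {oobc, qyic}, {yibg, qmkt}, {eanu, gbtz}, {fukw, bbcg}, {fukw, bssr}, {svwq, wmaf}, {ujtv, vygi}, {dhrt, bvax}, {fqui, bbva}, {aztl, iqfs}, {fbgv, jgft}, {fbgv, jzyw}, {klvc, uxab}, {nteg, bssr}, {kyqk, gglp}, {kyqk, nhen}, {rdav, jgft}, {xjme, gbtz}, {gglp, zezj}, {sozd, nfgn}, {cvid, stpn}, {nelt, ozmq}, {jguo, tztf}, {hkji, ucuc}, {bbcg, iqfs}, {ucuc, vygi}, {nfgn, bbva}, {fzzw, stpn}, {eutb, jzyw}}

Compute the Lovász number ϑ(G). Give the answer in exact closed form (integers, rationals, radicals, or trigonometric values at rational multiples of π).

107*cos(pi/107)/(cos(pi/107) + 1)

N(lyka) = {afzl, eanu}, |N(lyka)| = 2.
Vertex gbtz has 2 neighbors: eanu, xjme.
Vertex qdbh has 2 neighbors: klvc, nhen.
N(abtu) = {sryc, aztl}, |N(abtu)| = 2.
Every vertex has degree 2 (N=107); this is C_{107}, the 107-cycle.
spec(A) ≈ [2.0, 1.99655, 1.98622, 1.96905, 1.94508, 1.91441, 1.87714, 1.8334, 1.78334, 1.72714, 1.66498, 1.59707, 1.52367, 1.44501, 1.36137, 1.27304, 1.18032, 1.08353, 0.983, 0.87909, 0.77214, 0.66254, 0.55065, 0.43686, 0.32157, 0.20516, 0.08805, -0.02936, -0.14667, -0.26348, -0.37938, -0.49397, -0.60685, -0.71765, -0.82597, -0.93145, -1.03371, -1.13241, -1.22721, -1.31777, -1.40379, -1.48498, -1.56104, -1.63173, -1.69679, -1.756, -1.80915, -1.85607, -1.8966, -1.93058, -1.95791, -1.97849, -1.99225, -1.99914] (distinct, 5 d.p.).
Lovász (edge-transitive): ϑ = −107·(-2*cos(pi/107))/((2)−(-2*cos(pi/107))) = 107*cos(pi/107)/(cos(pi/107) + 1).
ϑ(G) ≈ 53.488468.
Lovász sandwich 53 ≤ 107*cos(pi/107)/(cos(pi/107) + 1) ≤ 54: both strict.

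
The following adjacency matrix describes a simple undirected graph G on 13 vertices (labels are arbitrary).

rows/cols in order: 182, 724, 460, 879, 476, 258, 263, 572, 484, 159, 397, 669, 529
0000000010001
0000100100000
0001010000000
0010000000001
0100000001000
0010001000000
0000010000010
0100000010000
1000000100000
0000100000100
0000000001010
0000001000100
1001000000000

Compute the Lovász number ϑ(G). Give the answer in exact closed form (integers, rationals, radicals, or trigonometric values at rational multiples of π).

13*cos(pi/13)/(cos(pi/13) + 1)

Vertex 484 has 2 neighbors: 182, 572.
Vertex 476 has 2 neighbors: 724, 159.
N(669) = {263, 397}, |N(669)| = 2.
Vertex 263 has 2 neighbors: 258, 669.
13-vertex 2-regular graph: connected 2-regular on 13 ⇒ C_{13}.
The 7 distinct eigenvalues: [2.0, 1.77091, 1.13613, 0.24107, -0.70921, -1.49702, -1.94188].
Lovász: ϑ = −13(-2*cos(pi/13))/(2+-(-1)*2*cos(pi/13)) = 13*cos(pi/13)/(cos(pi/13) + 1).
Numerically 6.40416856.
6 ≤ 13*cos(pi/13)/(cos(pi/13) + 1) ≤ 7: both strict.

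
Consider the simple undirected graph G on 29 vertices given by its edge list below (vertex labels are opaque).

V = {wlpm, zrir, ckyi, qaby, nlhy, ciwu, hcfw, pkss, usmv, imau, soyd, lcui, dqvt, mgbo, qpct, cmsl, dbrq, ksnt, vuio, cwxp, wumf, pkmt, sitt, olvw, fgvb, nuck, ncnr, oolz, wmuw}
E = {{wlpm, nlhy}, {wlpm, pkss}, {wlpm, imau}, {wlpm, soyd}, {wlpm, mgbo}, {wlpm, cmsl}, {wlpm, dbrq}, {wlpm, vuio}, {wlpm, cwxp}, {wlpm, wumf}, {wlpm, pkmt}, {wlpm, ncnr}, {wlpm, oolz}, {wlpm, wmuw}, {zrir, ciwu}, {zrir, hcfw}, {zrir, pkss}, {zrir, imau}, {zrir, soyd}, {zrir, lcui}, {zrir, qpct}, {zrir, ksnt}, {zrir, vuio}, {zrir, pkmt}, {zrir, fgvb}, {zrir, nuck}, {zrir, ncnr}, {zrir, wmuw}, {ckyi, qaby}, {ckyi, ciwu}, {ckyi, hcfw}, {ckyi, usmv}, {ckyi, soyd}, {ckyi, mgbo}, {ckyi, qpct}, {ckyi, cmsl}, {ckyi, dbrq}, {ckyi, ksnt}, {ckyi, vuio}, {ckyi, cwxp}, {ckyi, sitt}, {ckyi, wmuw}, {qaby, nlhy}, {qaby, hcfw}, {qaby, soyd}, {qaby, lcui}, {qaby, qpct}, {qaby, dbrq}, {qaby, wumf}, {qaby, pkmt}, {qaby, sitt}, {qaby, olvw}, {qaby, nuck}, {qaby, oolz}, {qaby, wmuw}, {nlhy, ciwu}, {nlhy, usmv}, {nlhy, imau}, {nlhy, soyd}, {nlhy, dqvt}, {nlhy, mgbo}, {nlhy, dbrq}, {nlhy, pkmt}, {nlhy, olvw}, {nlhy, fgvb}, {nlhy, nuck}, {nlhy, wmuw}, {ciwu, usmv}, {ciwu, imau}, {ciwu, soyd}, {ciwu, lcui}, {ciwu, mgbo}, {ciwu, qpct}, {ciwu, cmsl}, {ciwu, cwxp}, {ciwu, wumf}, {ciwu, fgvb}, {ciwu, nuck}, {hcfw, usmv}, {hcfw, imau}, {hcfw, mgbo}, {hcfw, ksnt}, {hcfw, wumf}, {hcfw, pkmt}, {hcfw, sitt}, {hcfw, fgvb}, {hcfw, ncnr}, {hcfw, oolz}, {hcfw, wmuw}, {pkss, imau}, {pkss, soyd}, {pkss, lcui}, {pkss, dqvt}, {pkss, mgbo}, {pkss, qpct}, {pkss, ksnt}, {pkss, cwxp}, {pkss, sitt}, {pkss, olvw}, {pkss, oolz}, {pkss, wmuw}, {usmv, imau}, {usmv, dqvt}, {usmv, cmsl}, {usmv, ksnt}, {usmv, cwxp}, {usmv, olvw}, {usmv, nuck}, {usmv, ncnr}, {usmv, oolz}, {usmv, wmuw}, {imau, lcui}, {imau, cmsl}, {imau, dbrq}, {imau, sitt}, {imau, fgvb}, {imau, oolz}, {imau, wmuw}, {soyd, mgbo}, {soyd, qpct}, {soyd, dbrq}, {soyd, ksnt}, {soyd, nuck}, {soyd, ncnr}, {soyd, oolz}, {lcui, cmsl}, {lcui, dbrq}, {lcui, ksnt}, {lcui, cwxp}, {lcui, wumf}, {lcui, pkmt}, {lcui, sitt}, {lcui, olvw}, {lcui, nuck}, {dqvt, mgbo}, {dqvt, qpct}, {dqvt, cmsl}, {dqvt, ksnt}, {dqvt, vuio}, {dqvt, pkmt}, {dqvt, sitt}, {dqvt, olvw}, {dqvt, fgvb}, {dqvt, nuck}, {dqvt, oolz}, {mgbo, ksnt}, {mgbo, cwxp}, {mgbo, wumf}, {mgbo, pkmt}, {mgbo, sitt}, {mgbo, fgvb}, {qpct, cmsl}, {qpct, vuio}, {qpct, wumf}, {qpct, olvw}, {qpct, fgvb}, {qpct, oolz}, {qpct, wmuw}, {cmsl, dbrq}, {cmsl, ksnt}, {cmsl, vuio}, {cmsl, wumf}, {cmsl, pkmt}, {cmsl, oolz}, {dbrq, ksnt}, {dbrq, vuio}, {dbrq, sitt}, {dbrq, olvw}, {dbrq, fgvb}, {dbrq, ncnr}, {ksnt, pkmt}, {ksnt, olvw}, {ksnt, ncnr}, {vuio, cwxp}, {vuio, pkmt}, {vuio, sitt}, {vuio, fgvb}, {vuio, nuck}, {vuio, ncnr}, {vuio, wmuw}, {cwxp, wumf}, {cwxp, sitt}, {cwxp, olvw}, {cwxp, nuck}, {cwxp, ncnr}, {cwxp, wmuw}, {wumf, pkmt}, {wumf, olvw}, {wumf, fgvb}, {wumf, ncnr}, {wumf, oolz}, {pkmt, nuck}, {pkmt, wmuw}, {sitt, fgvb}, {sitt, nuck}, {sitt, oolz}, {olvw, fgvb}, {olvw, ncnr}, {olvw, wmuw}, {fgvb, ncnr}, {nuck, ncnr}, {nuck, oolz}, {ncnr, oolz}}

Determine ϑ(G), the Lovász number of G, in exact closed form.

deg(olvw) = 14; N(olvw) = {qaby, nlhy, pkss, usmv, lcui, dqvt, qpct, dbrq, ksnt, cwxp, wumf, fgvb, ncnr, wmuw}.
N(dbrq) = {wlpm, ckyi, qaby, nlhy, imau, soyd, lcui, cmsl, ksnt, vuio, sitt, olvw, fgvb, ncnr}, |N(dbrq)| = 14.
Vertex ckyi has 14 neighbors: qaby, ciwu, hcfw, usmv, soyd, mgbo, qpct, cmsl, dbrq, ksnt, vuio, cwxp, sitt, wmuw.
N(nuck) = {zrir, qaby, nlhy, ciwu, usmv, soyd, lcui, dqvt, vuio, cwxp, pkmt, sitt, ncnr, oolz}, |N(nuck)| = 14.
29-vertex 14-regular graph: Paley(29): SR with (k,λ,μ)=(14,6,7).
The 3 distinct eigenvalues: [14.0, 2.1926, -3.1926].
Lovász: ϑ = −29(-sqrt(29)/2 - 1/2)/(14+-(-sqrt(29)/2 - 1/2)) = sqrt(29).
Numerically 5.38516481.

sqrt(29)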